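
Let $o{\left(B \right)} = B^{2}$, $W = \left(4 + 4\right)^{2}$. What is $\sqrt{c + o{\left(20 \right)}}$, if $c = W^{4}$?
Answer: $4 \sqrt{1048601} \approx 4096.0$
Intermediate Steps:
$W = 64$ ($W = 8^{2} = 64$)
$c = 16777216$ ($c = 64^{4} = 16777216$)
$\sqrt{c + o{\left(20 \right)}} = \sqrt{16777216 + 20^{2}} = \sqrt{16777216 + 400} = \sqrt{16777616} = 4 \sqrt{1048601}$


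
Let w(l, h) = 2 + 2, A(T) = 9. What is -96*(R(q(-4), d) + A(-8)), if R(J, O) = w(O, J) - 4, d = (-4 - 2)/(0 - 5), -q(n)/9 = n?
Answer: -864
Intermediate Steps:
q(n) = -9*n
d = 6/5 (d = -6/(-5) = -6*(-1/5) = 6/5 ≈ 1.2000)
w(l, h) = 4
R(J, O) = 0 (R(J, O) = 4 - 4 = 0)
-96*(R(q(-4), d) + A(-8)) = -96*(0 + 9) = -96*9 = -864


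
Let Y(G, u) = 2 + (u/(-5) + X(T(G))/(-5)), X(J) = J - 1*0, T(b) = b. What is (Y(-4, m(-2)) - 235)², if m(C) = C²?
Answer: 54289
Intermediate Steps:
X(J) = J (X(J) = J + 0 = J)
Y(G, u) = 2 - G/5 - u/5 (Y(G, u) = 2 + (u/(-5) + G/(-5)) = 2 + (u*(-⅕) + G*(-⅕)) = 2 + (-u/5 - G/5) = 2 + (-G/5 - u/5) = 2 - G/5 - u/5)
(Y(-4, m(-2)) - 235)² = ((2 - ⅕*(-4) - ⅕*(-2)²) - 235)² = ((2 + ⅘ - ⅕*4) - 235)² = ((2 + ⅘ - ⅘) - 235)² = (2 - 235)² = (-233)² = 54289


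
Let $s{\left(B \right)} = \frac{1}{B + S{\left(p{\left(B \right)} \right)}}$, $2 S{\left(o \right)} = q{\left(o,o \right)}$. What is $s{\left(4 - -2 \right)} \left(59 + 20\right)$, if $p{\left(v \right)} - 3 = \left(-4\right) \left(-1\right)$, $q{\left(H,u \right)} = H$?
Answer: $\frac{158}{19} \approx 8.3158$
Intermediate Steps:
$p{\left(v \right)} = 7$ ($p{\left(v \right)} = 3 - -4 = 3 + 4 = 7$)
$S{\left(o \right)} = \frac{o}{2}$
$s{\left(B \right)} = \frac{1}{\frac{7}{2} + B}$ ($s{\left(B \right)} = \frac{1}{B + \frac{1}{2} \cdot 7} = \frac{1}{B + \frac{7}{2}} = \frac{1}{\frac{7}{2} + B}$)
$s{\left(4 - -2 \right)} \left(59 + 20\right) = \frac{2}{7 + 2 \left(4 - -2\right)} \left(59 + 20\right) = \frac{2}{7 + 2 \left(4 + 2\right)} 79 = \frac{2}{7 + 2 \cdot 6} \cdot 79 = \frac{2}{7 + 12} \cdot 79 = \frac{2}{19} \cdot 79 = \frac{158}{19}$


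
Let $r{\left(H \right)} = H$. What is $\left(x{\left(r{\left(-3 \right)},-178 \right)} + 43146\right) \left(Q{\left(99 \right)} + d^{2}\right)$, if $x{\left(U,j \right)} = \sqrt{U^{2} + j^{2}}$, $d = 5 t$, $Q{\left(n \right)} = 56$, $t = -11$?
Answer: $132932826 + 3081 \sqrt{31693} \approx 1.3348 \cdot 10^{8}$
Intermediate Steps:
$d = -55$ ($d = 5 \left(-11\right) = -55$)
$\left(x{\left(r{\left(-3 \right)},-178 \right)} + 43146\right) \left(Q{\left(99 \right)} + d^{2}\right) = \left(\sqrt{\left(-3\right)^{2} + \left(-178\right)^{2}} + 43146\right) \left(56 + \left(-55\right)^{2}\right) = \left(\sqrt{9 + 31684} + 43146\right) \left(56 + 3025\right) = \left(\sqrt{31693} + 43146\right) 3081 = \left(43146 + \sqrt{31693}\right) 3081 = 132932826 + 3081 \sqrt{31693}$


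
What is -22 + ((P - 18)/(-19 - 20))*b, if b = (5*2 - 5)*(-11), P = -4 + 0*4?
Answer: -2068/39 ≈ -53.026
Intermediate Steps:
P = -4 (P = -4 + 0 = -4)
b = -55 (b = (10 - 5)*(-11) = 5*(-11) = -55)
-22 + ((P - 18)/(-19 - 20))*b = -22 + ((-4 - 18)/(-19 - 20))*(-55) = -22 - 22/(-39)*(-55) = -22 - 22*(-1/39)*(-55) = -22 + (22/39)*(-55) = -22 - 1210/39 = -2068/39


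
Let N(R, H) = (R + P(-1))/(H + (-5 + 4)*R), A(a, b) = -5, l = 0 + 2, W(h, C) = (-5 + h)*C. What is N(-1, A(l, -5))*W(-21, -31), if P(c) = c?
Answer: 403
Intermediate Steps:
W(h, C) = C*(-5 + h)
l = 2
N(R, H) = (-1 + R)/(H - R) (N(R, H) = (R - 1)/(H + (-5 + 4)*R) = (-1 + R)/(H - R))
N(-1, A(l, -5))*W(-21, -31) = ((-1 - 1)/(-5 - 1*(-1)))*(-31*(-5 - 21)) = (-2/(-5 + 1))*(-31*(-26)) = (-2/(-4))*806 = -1/4*(-2)*806 = (1/2)*806 = 403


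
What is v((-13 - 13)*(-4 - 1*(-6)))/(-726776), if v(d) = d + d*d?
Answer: -663/181694 ≈ -0.0036490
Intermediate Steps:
v(d) = d + d**2
v((-13 - 13)*(-4 - 1*(-6)))/(-726776) = (((-13 - 13)*(-4 - 1*(-6)))*(1 + (-13 - 13)*(-4 - 1*(-6))))/(-726776) = ((-26*(-4 + 6))*(1 - 26*(-4 + 6)))*(-1/726776) = ((-26*2)*(1 - 26*2))*(-1/726776) = -52*(1 - 52)*(-1/726776) = -52*(-51)*(-1/726776) = 2652*(-1/726776) = -663/181694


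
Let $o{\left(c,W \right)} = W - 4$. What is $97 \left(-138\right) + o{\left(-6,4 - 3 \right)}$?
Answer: $-13389$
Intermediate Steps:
$o{\left(c,W \right)} = -4 + W$
$97 \left(-138\right) + o{\left(-6,4 - 3 \right)} = 97 \left(-138\right) + \left(-4 + \left(4 - 3\right)\right) = -13386 + \left(-4 + \left(4 - 3\right)\right) = -13386 + \left(-4 + 1\right) = -13386 - 3 = -13389$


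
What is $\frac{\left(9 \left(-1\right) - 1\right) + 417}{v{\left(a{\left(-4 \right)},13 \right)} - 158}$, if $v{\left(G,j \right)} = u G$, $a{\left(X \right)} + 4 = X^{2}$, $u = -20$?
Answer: $- \frac{407}{398} \approx -1.0226$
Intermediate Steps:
$a{\left(X \right)} = -4 + X^{2}$
$v{\left(G,j \right)} = - 20 G$
$\frac{\left(9 \left(-1\right) - 1\right) + 417}{v{\left(a{\left(-4 \right)},13 \right)} - 158} = \frac{\left(9 \left(-1\right) - 1\right) + 417}{- 20 \left(-4 + \left(-4\right)^{2}\right) - 158} = \frac{\left(-9 - 1\right) + 417}{- 20 \left(-4 + 16\right) - 158} = \frac{-10 + 417}{\left(-20\right) 12 - 158} = \frac{407}{-240 - 158} = \frac{407}{-398} = 407 \left(- \frac{1}{398}\right) = - \frac{407}{398}$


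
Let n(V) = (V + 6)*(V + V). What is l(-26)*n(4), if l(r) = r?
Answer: -2080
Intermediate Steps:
n(V) = 2*V*(6 + V) (n(V) = (6 + V)*(2*V) = 2*V*(6 + V))
l(-26)*n(4) = -52*4*(6 + 4) = -52*4*10 = -26*80 = -2080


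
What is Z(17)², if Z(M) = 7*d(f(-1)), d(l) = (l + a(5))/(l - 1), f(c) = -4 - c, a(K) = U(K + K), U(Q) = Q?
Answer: 2401/16 ≈ 150.06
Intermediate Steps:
a(K) = 2*K (a(K) = K + K = 2*K)
d(l) = (10 + l)/(-1 + l) (d(l) = (l + 2*5)/(l - 1) = (l + 10)/(-1 + l) = (10 + l)/(-1 + l))
Z(M) = -49/4 (Z(M) = 7*((10 + (-4 - 1*(-1)))/(-1 + (-4 - 1*(-1)))) = 7*((10 + (-4 + 1))/(-1 + (-4 + 1))) = 7*((10 - 3)/(-1 - 3)) = 7*(7/(-4)) = 7*(-¼*7) = 7*(-7/4) = -49/4)
Z(17)² = (-49/4)² = 2401/16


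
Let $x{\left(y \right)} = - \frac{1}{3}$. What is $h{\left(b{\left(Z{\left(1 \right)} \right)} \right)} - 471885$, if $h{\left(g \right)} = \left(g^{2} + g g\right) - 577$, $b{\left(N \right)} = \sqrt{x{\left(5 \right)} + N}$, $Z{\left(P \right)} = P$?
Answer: $- \frac{1417382}{3} \approx -4.7246 \cdot 10^{5}$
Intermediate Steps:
$x{\left(y \right)} = - \frac{1}{3}$ ($x{\left(y \right)} = \left(-1\right) \frac{1}{3} = - \frac{1}{3}$)
$b{\left(N \right)} = \sqrt{- \frac{1}{3} + N}$
$h{\left(g \right)} = -577 + 2 g^{2}$ ($h{\left(g \right)} = \left(g^{2} + g^{2}\right) - 577 = 2 g^{2} - 577 = -577 + 2 g^{2}$)
$h{\left(b{\left(Z{\left(1 \right)} \right)} \right)} - 471885 = \left(-577 + 2 \left(\frac{\sqrt{-3 + 9 \cdot 1}}{3}\right)^{2}\right) - 471885 = \left(-577 + 2 \left(\frac{\sqrt{-3 + 9}}{3}\right)^{2}\right) - 471885 = \left(-577 + 2 \left(\frac{\sqrt{6}}{3}\right)^{2}\right) - 471885 = \left(-577 + 2 \cdot \frac{2}{3}\right) - 471885 = \left(-577 + \frac{4}{3}\right) - 471885 = - \frac{1727}{3} - 471885 = - \frac{1417382}{3}$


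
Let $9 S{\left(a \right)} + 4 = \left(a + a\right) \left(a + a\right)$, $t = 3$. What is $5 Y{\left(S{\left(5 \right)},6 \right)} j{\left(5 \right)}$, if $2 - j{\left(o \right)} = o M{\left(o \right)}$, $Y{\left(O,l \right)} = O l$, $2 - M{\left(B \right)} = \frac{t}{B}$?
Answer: $-1600$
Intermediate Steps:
$M{\left(B \right)} = 2 - \frac{3}{B}$
$S{\left(a \right)} = - \frac{4}{9} + \frac{4 a^{2}}{9}$ ($S{\left(a \right)} = - \frac{4}{9} + \frac{\left(a + a\right) \left(a + a\right)}{9} = - \frac{4}{9} + \frac{2 a 2 a}{9} = - \frac{4}{9} + \frac{4 a^{2}}{9}$)
$j{\left(o \right)} = 2 - o \left(2 - \frac{3}{o}\right)$
$5 Y{\left(S{\left(5 \right)},6 \right)} j{\left(5 \right)} = 5 \left(- \frac{4}{9} + \frac{4 \cdot 5^{2}}{9}\right) 6 \left(5 - 10\right) = 5 \left(- \frac{4}{9} + \frac{4}{9} \cdot 25\right) 6 \left(5 - 10\right) = 5 \left(- \frac{4}{9} + \frac{100}{9}\right) 6 \left(-5\right) = 5 \cdot \frac{32}{3} \cdot 6 \left(-5\right) = 5 \cdot 64 \left(-5\right) = 320 \left(-5\right) = -1600$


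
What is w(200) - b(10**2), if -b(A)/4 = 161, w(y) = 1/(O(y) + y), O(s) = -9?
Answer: 123005/191 ≈ 644.00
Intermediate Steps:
w(y) = 1/(-9 + y)
b(A) = -644 (b(A) = -4*161 = -644)
w(200) - b(10**2) = 1/(-9 + 200) - 1*(-644) = 1/191 + 644 = 123005/191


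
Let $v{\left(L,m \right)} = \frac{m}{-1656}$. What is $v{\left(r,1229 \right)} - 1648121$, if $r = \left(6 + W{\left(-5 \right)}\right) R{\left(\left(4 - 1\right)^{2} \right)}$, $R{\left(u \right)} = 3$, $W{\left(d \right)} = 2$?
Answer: $- \frac{2729289605}{1656} \approx -1.6481 \cdot 10^{6}$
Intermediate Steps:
$r = 24$ ($r = \left(6 + 2\right) 3 = 8 \cdot 3 = 24$)
$v{\left(L,m \right)} = - \frac{m}{1656}$ ($v{\left(L,m \right)} = m \left(- \frac{1}{1656}\right) = - \frac{m}{1656}$)
$v{\left(r,1229 \right)} - 1648121 = \left(- \frac{1}{1656}\right) 1229 - 1648121 = - \frac{1229}{1656} - 1648121 = - \frac{2729289605}{1656}$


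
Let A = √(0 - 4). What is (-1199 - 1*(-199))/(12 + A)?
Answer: -3000/37 + 500*I/37 ≈ -81.081 + 13.514*I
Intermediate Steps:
A = 2*I (A = √(-4) = 2*I ≈ 2.0*I)
(-1199 - 1*(-199))/(12 + A) = (-1199 - 1*(-199))/(12 + 2*I) = (-1199 + 199)*((12 - 2*I)/148) = -250*(12 - 2*I)/37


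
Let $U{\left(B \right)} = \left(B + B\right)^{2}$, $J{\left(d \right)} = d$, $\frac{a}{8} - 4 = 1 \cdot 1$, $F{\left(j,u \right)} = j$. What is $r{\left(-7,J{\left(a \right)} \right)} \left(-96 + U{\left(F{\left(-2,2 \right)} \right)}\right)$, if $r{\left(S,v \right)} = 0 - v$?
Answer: $3200$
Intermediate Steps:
$a = 40$ ($a = 32 + 8 \cdot 1 \cdot 1 = 32 + 8 \cdot 1 = 32 + 8 = 40$)
$r{\left(S,v \right)} = - v$
$U{\left(B \right)} = 4 B^{2}$ ($U{\left(B \right)} = \left(2 B\right)^{2} = 4 B^{2}$)
$r{\left(-7,J{\left(a \right)} \right)} \left(-96 + U{\left(F{\left(-2,2 \right)} \right)}\right) = \left(-1\right) 40 \left(-96 + 4 \left(-2\right)^{2}\right) = - 40 \left(-96 + 4 \cdot 4\right) = - 40 \left(-96 + 16\right) = \left(-40\right) \left(-80\right) = 3200$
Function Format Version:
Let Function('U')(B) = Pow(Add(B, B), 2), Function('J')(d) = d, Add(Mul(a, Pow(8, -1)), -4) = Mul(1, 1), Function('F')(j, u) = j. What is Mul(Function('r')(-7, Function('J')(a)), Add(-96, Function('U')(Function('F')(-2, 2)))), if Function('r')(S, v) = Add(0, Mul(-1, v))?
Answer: 3200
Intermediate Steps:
a = 40 (a = Add(32, Mul(8, Mul(1, 1))) = Add(32, Mul(8, 1)) = Add(32, 8) = 40)
Function('r')(S, v) = Mul(-1, v)
Function('U')(B) = Mul(4, Pow(B, 2)) (Function('U')(B) = Pow(Mul(2, B), 2) = Mul(4, Pow(B, 2)))
Mul(Function('r')(-7, Function('J')(a)), Add(-96, Function('U')(Function('F')(-2, 2)))) = Mul(Mul(-1, 40), Add(-96, Mul(4, Pow(-2, 2)))) = Mul(-40, Add(-96, Mul(4, 4))) = Mul(-40, Add(-96, 16)) = Mul(-40, -80) = 3200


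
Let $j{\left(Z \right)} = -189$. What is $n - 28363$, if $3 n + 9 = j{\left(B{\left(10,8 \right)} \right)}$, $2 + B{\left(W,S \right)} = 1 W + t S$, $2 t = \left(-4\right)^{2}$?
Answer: $-28429$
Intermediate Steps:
$t = 8$ ($t = \frac{\left(-4\right)^{2}}{2} = \frac{1}{2} \cdot 16 = 8$)
$B{\left(W,S \right)} = -2 + W + 8 S$ ($B{\left(W,S \right)} = -2 + \left(1 W + 8 S\right) = -2 + \left(W + 8 S\right) = -2 + W + 8 S$)
$n = -66$ ($n = -3 + \frac{1}{3} \left(-189\right) = -3 - 63 = -66$)
$n - 28363 = -66 - 28363 = -28429$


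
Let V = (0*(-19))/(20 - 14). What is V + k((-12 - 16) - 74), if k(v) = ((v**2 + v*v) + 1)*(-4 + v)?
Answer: -2205754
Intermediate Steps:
V = 0 (V = 0/6 = 0*(1/6) = 0)
k(v) = (1 + 2*v**2)*(-4 + v) (k(v) = ((v**2 + v**2) + 1)*(-4 + v) = (2*v**2 + 1)*(-4 + v) = (1 + 2*v**2)*(-4 + v))
V + k((-12 - 16) - 74) = 0 + (-4 + ((-12 - 16) - 74) - 8*((-12 - 16) - 74)**2 + 2*((-12 - 16) - 74)**3) = 0 + (-4 + (-28 - 74) - 8*(-28 - 74)**2 + 2*(-28 - 74)**3) = 0 + (-4 - 102 - 8*(-102)**2 + 2*(-102)**3) = 0 + (-4 - 102 - 8*10404 + 2*(-1061208)) = 0 + (-4 - 102 - 83232 - 2122416) = 0 - 2205754 = -2205754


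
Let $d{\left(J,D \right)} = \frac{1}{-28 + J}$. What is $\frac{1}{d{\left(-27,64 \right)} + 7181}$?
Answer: $\frac{55}{394954} \approx 0.00013926$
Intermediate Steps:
$\frac{1}{d{\left(-27,64 \right)} + 7181} = \frac{1}{\frac{1}{-28 - 27} + 7181} = \frac{1}{\frac{1}{-55} + 7181} = \frac{1}{- \frac{1}{55} + 7181} = \frac{1}{\frac{394954}{55}} = \frac{55}{394954}$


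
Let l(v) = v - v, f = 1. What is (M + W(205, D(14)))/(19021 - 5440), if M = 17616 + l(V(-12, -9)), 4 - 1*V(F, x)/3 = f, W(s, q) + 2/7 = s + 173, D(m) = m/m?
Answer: 125956/95067 ≈ 1.3249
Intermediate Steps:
D(m) = 1
W(s, q) = 1209/7 + s (W(s, q) = -2/7 + (s + 173) = -2/7 + (173 + s) = 1209/7 + s)
V(F, x) = 9 (V(F, x) = 12 - 3*1 = 12 - 3 = 9)
l(v) = 0
M = 17616 (M = 17616 + 0 = 17616)
(M + W(205, D(14)))/(19021 - 5440) = (17616 + (1209/7 + 205))/(19021 - 5440) = (17616 + 2644/7)/13581 = (125956/7)*(1/13581) = 125956/95067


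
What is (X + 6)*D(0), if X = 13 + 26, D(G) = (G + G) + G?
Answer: 0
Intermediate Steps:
D(G) = 3*G (D(G) = 2*G + G = 3*G)
X = 39
(X + 6)*D(0) = (39 + 6)*(3*0) = 45*0 = 0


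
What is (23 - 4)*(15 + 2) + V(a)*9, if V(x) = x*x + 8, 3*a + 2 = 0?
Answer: 399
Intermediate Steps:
a = -⅔ (a = -⅔ + (⅓)*0 = -⅔ + 0 = -⅔ ≈ -0.66667)
V(x) = 8 + x² (V(x) = x² + 8 = 8 + x²)
(23 - 4)*(15 + 2) + V(a)*9 = (23 - 4)*(15 + 2) + (8 + (-⅔)²)*9 = 19*17 + (8 + 4/9)*9 = 323 + (76/9)*9 = 323 + 76 = 399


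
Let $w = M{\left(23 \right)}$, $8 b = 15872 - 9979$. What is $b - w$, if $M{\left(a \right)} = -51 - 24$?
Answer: $\frac{6493}{8} \approx 811.63$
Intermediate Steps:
$b = \frac{5893}{8}$ ($b = \frac{15872 - 9979}{8} = \frac{1}{8} \cdot 5893 = \frac{5893}{8} \approx 736.63$)
$M{\left(a \right)} = -75$
$w = -75$
$b - w = \frac{5893}{8} - -75 = \frac{5893}{8} + 75 = \frac{6493}{8}$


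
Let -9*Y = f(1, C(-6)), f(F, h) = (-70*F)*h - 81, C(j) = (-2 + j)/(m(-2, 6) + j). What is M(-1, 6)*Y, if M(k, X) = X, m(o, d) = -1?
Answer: 322/3 ≈ 107.33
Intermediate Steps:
C(j) = (-2 + j)/(-1 + j)
f(F, h) = -81 - 70*F*h (f(F, h) = -70*F*h - 81 = -81 - 70*F*h)
Y = 161/9 (Y = -(-81 - 70*1*(-2 - 6)/(-1 - 6))/9 = -(-81 - 70*1*-8/(-7))/9 = -(-81 - 70*1*(-1/7*(-8)))/9 = -(-81 - 70*1*8/7)/9 = -(-81 - 80)/9 = -1/9*(-161) = 161/9 ≈ 17.889)
M(-1, 6)*Y = 6*(161/9) = 322/3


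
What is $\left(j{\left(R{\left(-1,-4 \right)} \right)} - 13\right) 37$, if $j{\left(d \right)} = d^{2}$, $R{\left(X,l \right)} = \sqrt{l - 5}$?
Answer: $-814$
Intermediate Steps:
$R{\left(X,l \right)} = \sqrt{-5 + l}$
$\left(j{\left(R{\left(-1,-4 \right)} \right)} - 13\right) 37 = \left(\left(\sqrt{-5 - 4}\right)^{2} - 13\right) 37 = \left(\left(\sqrt{-9}\right)^{2} - 13\right) 37 = \left(\left(3 i\right)^{2} - 13\right) 37 = \left(-9 - 13\right) 37 = \left(-22\right) 37 = -814$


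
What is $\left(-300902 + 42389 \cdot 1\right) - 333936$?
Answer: $-592449$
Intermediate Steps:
$\left(-300902 + 42389 \cdot 1\right) - 333936 = \left(-300902 + 42389\right) - 333936 = -258513 - 333936 = -592449$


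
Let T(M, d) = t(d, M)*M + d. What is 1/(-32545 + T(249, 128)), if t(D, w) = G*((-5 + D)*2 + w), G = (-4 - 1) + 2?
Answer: -1/402182 ≈ -2.4864e-6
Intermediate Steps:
G = -3 (G = -5 + 2 = -3)
t(D, w) = 30 - 6*D - 3*w (t(D, w) = -3*((-5 + D)*2 + w) = -3*((-10 + 2*D) + w) = -3*(-10 + w + 2*D) = 30 - 6*D - 3*w)
T(M, d) = d + M*(30 - 6*d - 3*M) (T(M, d) = (30 - 6*d - 3*M)*M + d = M*(30 - 6*d - 3*M) + d = d + M*(30 - 6*d - 3*M))
1/(-32545 + T(249, 128)) = 1/(-32545 + (128 + 3*249*(10 - 1*249 - 2*128))) = 1/(-32545 + (128 + 3*249*(10 - 249 - 256))) = 1/(-32545 + (128 + 3*249*(-495))) = 1/(-32545 + (128 - 369765)) = 1/(-32545 - 369637) = 1/(-402182) = -1/402182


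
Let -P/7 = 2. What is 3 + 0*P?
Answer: 3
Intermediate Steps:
P = -14 (P = -7*2 = -14)
3 + 0*P = 3 + 0*(-14) = 3 + 0 = 3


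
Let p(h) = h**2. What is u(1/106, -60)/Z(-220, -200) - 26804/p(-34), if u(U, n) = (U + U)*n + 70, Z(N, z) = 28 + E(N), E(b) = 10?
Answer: -6220482/291023 ≈ -21.375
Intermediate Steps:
Z(N, z) = 38 (Z(N, z) = 28 + 10 = 38)
u(U, n) = 70 + 2*U*n (u(U, n) = (2*U)*n + 70 = 2*U*n + 70 = 70 + 2*U*n)
u(1/106, -60)/Z(-220, -200) - 26804/p(-34) = (70 + 2*(-60)/106)/38 - 26804/((-34)**2) = (70 + 2*(1/106)*(-60))*(1/38) - 26804/1156 = (70 - 60/53)*(1/38) - 26804*1/1156 = (3650/53)*(1/38) - 6701/289 = 1825/1007 - 6701/289 = -6220482/291023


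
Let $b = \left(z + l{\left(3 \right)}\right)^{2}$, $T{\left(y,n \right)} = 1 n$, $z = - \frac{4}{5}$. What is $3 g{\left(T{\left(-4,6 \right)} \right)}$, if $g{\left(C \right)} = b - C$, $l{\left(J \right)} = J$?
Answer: $- \frac{87}{25} \approx -3.48$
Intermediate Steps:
$z = - \frac{4}{5}$ ($z = \left(-4\right) \frac{1}{5} = - \frac{4}{5} \approx -0.8$)
$T{\left(y,n \right)} = n$
$b = \frac{121}{25}$ ($b = \left(- \frac{4}{5} + 3\right)^{2} = \left(\frac{11}{5}\right)^{2} = \frac{121}{25} \approx 4.84$)
$g{\left(C \right)} = \frac{121}{25} - C$
$3 g{\left(T{\left(-4,6 \right)} \right)} = 3 \left(\frac{121}{25} - 6\right) = 3 \left(- \frac{29}{25}\right) = - \frac{87}{25}$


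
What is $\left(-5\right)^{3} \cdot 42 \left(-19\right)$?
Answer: $99750$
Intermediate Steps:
$\left(-5\right)^{3} \cdot 42 \left(-19\right) = \left(-125\right) 42 \left(-19\right) = \left(-5250\right) \left(-19\right) = 99750$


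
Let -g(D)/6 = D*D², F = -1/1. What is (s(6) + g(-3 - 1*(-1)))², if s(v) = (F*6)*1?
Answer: 1764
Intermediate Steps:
F = -1 (F = -1*1 = -1)
g(D) = -6*D³ (g(D) = -6*D*D² = -6*D³)
s(v) = -6 (s(v) = -1*6*1 = -6*1 = -6)
(s(6) + g(-3 - 1*(-1)))² = (-6 - 6*(-3 - 1*(-1))³)² = (-6 - 6*(-3 + 1)³)² = (-6 - 6*(-2)³)² = (-6 - 6*(-8))² = (-6 + 48)² = 42² = 1764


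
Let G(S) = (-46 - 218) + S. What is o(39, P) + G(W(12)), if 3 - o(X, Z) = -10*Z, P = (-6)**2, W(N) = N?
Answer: 111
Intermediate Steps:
G(S) = -264 + S
P = 36
o(X, Z) = 3 + 10*Z (o(X, Z) = 3 - (-10)*Z = 3 + 10*Z)
o(39, P) + G(W(12)) = (3 + 10*36) + (-264 + 12) = (3 + 360) - 252 = 363 - 252 = 111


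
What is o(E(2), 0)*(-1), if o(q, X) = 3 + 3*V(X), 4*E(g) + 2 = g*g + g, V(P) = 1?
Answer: -6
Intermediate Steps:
E(g) = -½ + g/4 + g²/4 (E(g) = -½ + (g*g + g)/4 = -½ + (g² + g)/4 = -½ + (g + g²)/4 = -½ + (g/4 + g²/4) = -½ + g/4 + g²/4)
o(q, X) = 6 (o(q, X) = 3 + 3*1 = 3 + 3 = 6)
o(E(2), 0)*(-1) = 6*(-1) = -6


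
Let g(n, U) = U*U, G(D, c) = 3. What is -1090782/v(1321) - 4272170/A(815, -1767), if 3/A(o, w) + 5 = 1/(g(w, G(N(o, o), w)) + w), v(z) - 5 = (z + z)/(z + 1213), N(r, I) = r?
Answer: 2123067482627/305892 ≈ 6.9406e+6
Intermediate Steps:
v(z) = 5 + 2*z/(1213 + z) (v(z) = 5 + (z + z)/(z + 1213) = 5 + (2*z)/(1213 + z) = 5 + 2*z/(1213 + z))
g(n, U) = U**2
A(o, w) = 3/(-5 + 1/(9 + w)) (A(o, w) = 3/(-5 + 1/(3**2 + w)) = 3/(-5 + 1/(9 + w)))
-1090782/v(1321) - 4272170/A(815, -1767) = -1090782*(1213 + 1321)/(6065 + 7*1321) - 4272170*(44 + 5*(-1767))/(3*(-9 - 1*(-1767))) = -1090782*2534/(6065 + 9247) - 4272170*(44 - 8835)/(3*(-9 + 1767)) = -1090782/((1/2534)*15312) - 4272170/(3*1758/(-8791)) = -1090782/7656/1267 - 4272170/(3*(-1/8791)*1758) = -1090782*1267/7656 - 4272170/(-5274/8791) = -20939709/116 - 4272170*(-8791/5274) = -20939709/116 + 18778323235/2637 = 2123067482627/305892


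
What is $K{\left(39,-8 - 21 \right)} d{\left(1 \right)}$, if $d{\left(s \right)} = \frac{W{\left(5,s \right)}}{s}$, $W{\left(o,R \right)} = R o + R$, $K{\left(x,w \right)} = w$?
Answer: $-174$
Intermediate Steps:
$W{\left(o,R \right)} = R + R o$
$d{\left(s \right)} = 6$ ($d{\left(s \right)} = \frac{s \left(1 + 5\right)}{s} = \frac{s 6}{s} = \frac{6 s}{s} = 6$)
$K{\left(39,-8 - 21 \right)} d{\left(1 \right)} = \left(-8 - 21\right) 6 = \left(-29\right) 6 = -174$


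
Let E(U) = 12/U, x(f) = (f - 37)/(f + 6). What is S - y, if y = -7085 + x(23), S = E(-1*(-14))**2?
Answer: 10069515/1421 ≈ 7086.2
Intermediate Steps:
x(f) = (-37 + f)/(6 + f)
S = 36/49 (S = (12/((-1*(-14))))**2 = (12/14)**2 = (12*(1/14))**2 = (6/7)**2 = 36/49 ≈ 0.73469)
y = -205479/29 (y = -7085 + (-37 + 23)/(6 + 23) = -7085 - 14/29 = -205479/29 ≈ -7085.5)
S - y = 36/49 - 1*(-205479/29) = 36/49 + 205479/29 = 10069515/1421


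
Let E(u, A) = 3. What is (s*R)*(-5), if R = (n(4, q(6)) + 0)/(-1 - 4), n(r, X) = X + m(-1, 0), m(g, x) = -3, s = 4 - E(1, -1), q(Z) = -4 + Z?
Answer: -1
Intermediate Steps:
s = 1 (s = 4 - 1*3 = 4 - 3 = 1)
n(r, X) = -3 + X (n(r, X) = X - 3 = -3 + X)
R = ⅕ (R = ((-3 + (-4 + 6)) + 0)/(-1 - 4) = ((-3 + 2) + 0)/(-5) = (-1 + 0)*(-⅕) = -1*(-⅕) = ⅕ ≈ 0.20000)
(s*R)*(-5) = (1*(⅕))*(-5) = (⅕)*(-5) = -1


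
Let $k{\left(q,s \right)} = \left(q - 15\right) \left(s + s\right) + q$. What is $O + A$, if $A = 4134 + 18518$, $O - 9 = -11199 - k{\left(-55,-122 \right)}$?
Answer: $-5563$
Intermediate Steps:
$k{\left(q,s \right)} = q + 2 s \left(-15 + q\right)$ ($k{\left(q,s \right)} = \left(-15 + q\right) 2 s + q = 2 s \left(-15 + q\right) + q = q + 2 s \left(-15 + q\right)$)
$O = -28215$ ($O = 9 - \left(11144 + 3660 + 2 \left(-55\right) \left(-122\right)\right) = 9 - 28224 = -28215$)
$A = 22652$
$O + A = -28215 + 22652 = -5563$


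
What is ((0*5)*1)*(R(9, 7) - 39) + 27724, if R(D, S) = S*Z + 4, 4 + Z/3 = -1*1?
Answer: 27724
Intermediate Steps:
Z = -15 (Z = -12 + 3*(-1*1) = -12 + 3*(-1) = -12 - 3 = -15)
R(D, S) = 4 - 15*S (R(D, S) = S*(-15) + 4 = -15*S + 4 = 4 - 15*S)
((0*5)*1)*(R(9, 7) - 39) + 27724 = ((0*5)*1)*((4 - 15*7) - 39) + 27724 = (0*1)*((4 - 105) - 39) + 27724 = 0*(-101 - 39) + 27724 = 0*(-140) + 27724 = 0 + 27724 = 27724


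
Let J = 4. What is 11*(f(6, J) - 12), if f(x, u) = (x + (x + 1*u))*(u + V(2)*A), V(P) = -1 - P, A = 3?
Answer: -1012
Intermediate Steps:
f(x, u) = (-9 + u)*(u + 2*x) (f(x, u) = (x + (x + 1*u))*(u + (-1 - 1*2)*3) = (x + (x + u))*(u + (-1 - 2)*3) = (x + (u + x))*(u - 3*3) = (u + 2*x)*(u - 9) = (u + 2*x)*(-9 + u) = (-9 + u)*(u + 2*x))
11*(f(6, J) - 12) = 11*((4² - 18*6 - 9*4 + 2*4*6) - 12) = 11*((16 - 108 - 36 + 48) - 12) = 11*(-80 - 12) = 11*(-92) = -1012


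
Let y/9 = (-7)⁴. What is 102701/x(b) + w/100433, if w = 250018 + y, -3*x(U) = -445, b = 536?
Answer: 31064582614/44692685 ≈ 695.07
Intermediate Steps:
y = 21609 (y = 9*(-7)⁴ = 9*2401 = 21609)
x(U) = 445/3 (x(U) = -⅓*(-445) = 445/3)
w = 271627 (w = 250018 + 21609 = 271627)
102701/x(b) + w/100433 = 102701/(445/3) + 271627/100433 = 102701*(3/445) + 271627*(1/100433) = 308103/445 + 271627/100433 = 31064582614/44692685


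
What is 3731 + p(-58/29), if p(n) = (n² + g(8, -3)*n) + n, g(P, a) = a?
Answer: 3739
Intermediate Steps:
p(n) = n² - 2*n (p(n) = (n² - 3*n) + n = n² - 2*n)
3731 + p(-58/29) = 3731 + (-58/29)*(-2 - 58/29) = 3731 + (-58*1/29)*(-2 - 58*1/29) = 3731 - 2*(-2 - 2) = 3731 - 2*(-4) = 3731 + 8 = 3739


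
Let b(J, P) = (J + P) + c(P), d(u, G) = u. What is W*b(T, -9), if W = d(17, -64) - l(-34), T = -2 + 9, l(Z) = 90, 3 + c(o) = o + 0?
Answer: 1022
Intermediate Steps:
c(o) = -3 + o (c(o) = -3 + (o + 0) = -3 + o)
T = 7
b(J, P) = -3 + J + 2*P (b(J, P) = (J + P) + (-3 + P) = -3 + J + 2*P)
W = -73 (W = 17 - 1*90 = 17 - 90 = -73)
W*b(T, -9) = -73*(-3 + 7 + 2*(-9)) = -73*(-3 + 7 - 18) = -73*(-14) = 1022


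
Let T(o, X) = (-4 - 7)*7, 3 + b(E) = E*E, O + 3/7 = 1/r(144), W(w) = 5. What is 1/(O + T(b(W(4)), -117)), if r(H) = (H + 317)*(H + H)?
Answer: -929376/71960249 ≈ -0.012915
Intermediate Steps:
r(H) = 2*H*(317 + H) (r(H) = (317 + H)*(2*H) = 2*H*(317 + H))
O = -398297/929376 (O = -3/7 + 1/(2*144*(317 + 144)) = -3/7 + 1/(2*144*461) = -3/7 + 1/132768 = -398297/929376 ≈ -0.42856)
b(E) = -3 + E² (b(E) = -3 + E*E = -3 + E²)
T(o, X) = -77 (T(o, X) = -11*7 = -77)
1/(O + T(b(W(4)), -117)) = 1/(-398297/929376 - 77) = 1/(-71960249/929376) = -929376/71960249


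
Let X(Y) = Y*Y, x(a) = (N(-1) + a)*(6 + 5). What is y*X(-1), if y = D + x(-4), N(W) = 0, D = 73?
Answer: 29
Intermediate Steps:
x(a) = 11*a (x(a) = (0 + a)*(6 + 5) = a*11 = 11*a)
y = 29 (y = 73 + 11*(-4) = 73 - 44 = 29)
X(Y) = Y²
y*X(-1) = 29*(-1)² = 29*1 = 29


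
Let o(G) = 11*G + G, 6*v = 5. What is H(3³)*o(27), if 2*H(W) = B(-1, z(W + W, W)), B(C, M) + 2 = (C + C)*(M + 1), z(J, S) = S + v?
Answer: -9666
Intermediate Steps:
v = ⅚ (v = (⅙)*5 = ⅚ ≈ 0.83333)
o(G) = 12*G
z(J, S) = ⅚ + S (z(J, S) = S + ⅚ = ⅚ + S)
B(C, M) = -2 + 2*C*(1 + M) (B(C, M) = -2 + (C + C)*(M + 1) = -2 + (2*C)*(1 + M) = -2 + 2*C*(1 + M))
H(W) = -17/6 - W (H(W) = (-2 + 2*(-1) + 2*(-1)*(⅚ + W))/2 = (-2 - 2 + (-5/3 - 2*W))/2 = (-17/3 - 2*W)/2 = -17/6 - W)
H(3³)*o(27) = (-17/6 - 1*3³)*(12*27) = (-17/6 - 1*27)*324 = (-17/6 - 27)*324 = -179/6*324 = -9666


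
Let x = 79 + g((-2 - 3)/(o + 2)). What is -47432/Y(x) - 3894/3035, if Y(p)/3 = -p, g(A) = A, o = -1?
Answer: 71545826/336885 ≈ 212.37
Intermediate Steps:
x = 74 (x = 79 + (-2 - 3)/(-1 + 2) = 79 - 5/1 = 79 - 5*1 = 79 - 5 = 74)
Y(p) = -3*p (Y(p) = 3*(-p) = -3*p)
-47432/Y(x) - 3894/3035 = -47432/((-3*74)) - 3894/3035 = -47432/(-222) - 3894*1/3035 = -47432*(-1/222) - 3894/3035 = 23716/111 - 3894/3035 = 71545826/336885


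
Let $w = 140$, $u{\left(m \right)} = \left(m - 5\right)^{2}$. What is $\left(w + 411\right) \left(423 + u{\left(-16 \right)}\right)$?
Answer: $476064$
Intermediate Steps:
$u{\left(m \right)} = \left(-5 + m\right)^{2}$
$\left(w + 411\right) \left(423 + u{\left(-16 \right)}\right) = \left(140 + 411\right) \left(423 + \left(-5 - 16\right)^{2}\right) = 551 \left(423 + \left(-21\right)^{2}\right) = 551 \left(423 + 441\right) = 551 \cdot 864 = 476064$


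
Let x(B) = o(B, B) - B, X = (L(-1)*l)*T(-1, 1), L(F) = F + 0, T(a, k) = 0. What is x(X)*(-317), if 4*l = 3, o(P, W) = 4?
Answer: -1268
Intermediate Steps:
L(F) = F
l = 3/4 (l = (1/4)*3 = 3/4 ≈ 0.75000)
X = 0 (X = -1*3/4*0 = -3/4*0 = 0)
x(B) = 4 - B
x(X)*(-317) = (4 - 1*0)*(-317) = (4 + 0)*(-317) = 4*(-317) = -1268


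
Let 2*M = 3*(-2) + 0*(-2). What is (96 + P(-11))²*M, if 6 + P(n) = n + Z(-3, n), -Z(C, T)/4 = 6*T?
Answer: -352947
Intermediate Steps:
Z(C, T) = -24*T
P(n) = -6 - 23*n (P(n) = -6 + (n - 24*n) = -6 - 23*n)
M = -3 (M = (3*(-2) + 0*(-2))/2 = (-6 + 0)/2 = (½)*(-6) = -3)
(96 + P(-11))²*M = (96 + (-6 - 23*(-11)))²*(-3) = (96 + (-6 + 253))²*(-3) = (96 + 247)²*(-3) = 343²*(-3) = 117649*(-3) = -352947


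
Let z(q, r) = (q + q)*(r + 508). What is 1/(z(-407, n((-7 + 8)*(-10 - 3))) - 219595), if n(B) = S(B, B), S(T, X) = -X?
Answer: -1/643689 ≈ -1.5535e-6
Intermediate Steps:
n(B) = -B
z(q, r) = 2*q*(508 + r) (z(q, r) = (2*q)*(508 + r) = 2*q*(508 + r))
1/(z(-407, n((-7 + 8)*(-10 - 3))) - 219595) = 1/(2*(-407)*(508 - (-7 + 8)*(-10 - 3)) - 219595) = 1/(2*(-407)*(508 - (-13)) - 219595) = 1/(2*(-407)*(508 - 1*(-13)) - 219595) = 1/(2*(-407)*(508 + 13) - 219595) = 1/(2*(-407)*521 - 219595) = 1/(-424094 - 219595) = 1/(-643689) = -1/643689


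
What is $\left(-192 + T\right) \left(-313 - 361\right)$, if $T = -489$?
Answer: $458994$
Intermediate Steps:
$\left(-192 + T\right) \left(-313 - 361\right) = \left(-192 - 489\right) \left(-313 - 361\right) = \left(-681\right) \left(-674\right) = 458994$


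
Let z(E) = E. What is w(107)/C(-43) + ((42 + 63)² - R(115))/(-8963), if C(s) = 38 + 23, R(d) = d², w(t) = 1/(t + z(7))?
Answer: 15307763/62328702 ≈ 0.24560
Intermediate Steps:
w(t) = 1/(7 + t) (w(t) = 1/(t + 7) = 1/(7 + t))
C(s) = 61
w(107)/C(-43) + ((42 + 63)² - R(115))/(-8963) = 1/((7 + 107)*61) + ((42 + 63)² - 1*115²)/(-8963) = (1/61)/114 + (105² - 1*13225)*(-1/8963) = (1/114)*(1/61) + (11025 - 13225)*(-1/8963) = 1/6954 - 2200*(-1/8963) = 1/6954 + 2200/8963 = 15307763/62328702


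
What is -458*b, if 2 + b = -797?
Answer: 365942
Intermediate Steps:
b = -799 (b = -2 - 797 = -799)
-458*b = -458*(-799) = 365942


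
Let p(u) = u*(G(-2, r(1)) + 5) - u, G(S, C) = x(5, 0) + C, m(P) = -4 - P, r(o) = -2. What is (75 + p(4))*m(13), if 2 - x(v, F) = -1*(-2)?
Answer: -1411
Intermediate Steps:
x(v, F) = 0 (x(v, F) = 2 - (-1)*(-2) = 2 - 1*2 = 2 - 2 = 0)
G(S, C) = C (G(S, C) = 0 + C = C)
p(u) = 2*u (p(u) = u*(-2 + 5) - u = u*3 - u = 3*u - u = 2*u)
(75 + p(4))*m(13) = (75 + 2*4)*(-4 - 1*13) = (75 + 8)*(-4 - 13) = 83*(-17) = -1411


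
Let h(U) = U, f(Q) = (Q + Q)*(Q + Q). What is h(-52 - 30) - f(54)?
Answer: -11746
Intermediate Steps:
f(Q) = 4*Q**2 (f(Q) = (2*Q)*(2*Q) = 4*Q**2)
h(-52 - 30) - f(54) = (-52 - 30) - 4*54**2 = -82 - 4*2916 = -82 - 1*11664 = -82 - 11664 = -11746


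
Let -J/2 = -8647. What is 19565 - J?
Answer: 2271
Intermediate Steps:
J = 17294 (J = -2*(-8647) = 17294)
19565 - J = 19565 - 1*17294 = 19565 - 17294 = 2271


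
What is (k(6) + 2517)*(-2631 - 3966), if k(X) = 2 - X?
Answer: -16578261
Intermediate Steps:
(k(6) + 2517)*(-2631 - 3966) = ((2 - 1*6) + 2517)*(-2631 - 3966) = ((2 - 6) + 2517)*(-6597) = (-4 + 2517)*(-6597) = 2513*(-6597) = -16578261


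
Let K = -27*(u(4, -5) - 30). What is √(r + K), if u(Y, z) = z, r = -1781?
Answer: 2*I*√209 ≈ 28.914*I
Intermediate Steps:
K = 945 (K = -27*(-5 - 30) = -27*(-35) = 945)
√(r + K) = √(-1781 + 945) = √(-836) = 2*I*√209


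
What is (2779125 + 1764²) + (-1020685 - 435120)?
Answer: 4435016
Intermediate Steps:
(2779125 + 1764²) + (-1020685 - 435120) = (2779125 + 3111696) - 1455805 = 5890821 - 1455805 = 4435016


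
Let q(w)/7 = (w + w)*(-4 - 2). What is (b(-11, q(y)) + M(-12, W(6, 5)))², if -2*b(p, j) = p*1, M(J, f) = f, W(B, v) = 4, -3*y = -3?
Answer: 361/4 ≈ 90.250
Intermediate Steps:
y = 1 (y = -⅓*(-3) = 1)
q(w) = -84*w (q(w) = 7*((w + w)*(-4 - 2)) = 7*((2*w)*(-6)) = 7*(-12*w) = -84*w)
b(p, j) = -p/2
(b(-11, q(y)) + M(-12, W(6, 5)))² = (-½*(-11) + 4)² = (11/2 + 4)² = (19/2)² = 361/4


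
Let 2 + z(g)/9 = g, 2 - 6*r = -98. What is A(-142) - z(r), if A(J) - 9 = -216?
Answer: -339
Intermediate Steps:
r = 50/3 (r = ⅓ - ⅙*(-98) = ⅓ + 49/3 = 50/3 ≈ 16.667)
z(g) = -18 + 9*g
A(J) = -207 (A(J) = 9 - 216 = -207)
A(-142) - z(r) = -207 - (-18 + 9*(50/3)) = -207 - (-18 + 150) = -207 - 1*132 = -207 - 132 = -339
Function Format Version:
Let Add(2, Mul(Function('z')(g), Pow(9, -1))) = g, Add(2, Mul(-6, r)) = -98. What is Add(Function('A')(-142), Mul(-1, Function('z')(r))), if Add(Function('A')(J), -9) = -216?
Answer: -339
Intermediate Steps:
r = Rational(50, 3) (r = Add(Rational(1, 3), Mul(Rational(-1, 6), -98)) = Add(Rational(1, 3), Rational(49, 3)) = Rational(50, 3) ≈ 16.667)
Function('z')(g) = Add(-18, Mul(9, g))
Function('A')(J) = -207 (Function('A')(J) = Add(9, -216) = -207)
Add(Function('A')(-142), Mul(-1, Function('z')(r))) = Add(-207, Mul(-1, Add(-18, Mul(9, Rational(50, 3))))) = Add(-207, Mul(-1, Add(-18, 150))) = Add(-207, Mul(-1, 132)) = Add(-207, -132) = -339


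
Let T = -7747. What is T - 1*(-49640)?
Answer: 41893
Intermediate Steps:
T - 1*(-49640) = -7747 - 1*(-49640) = -7747 + 49640 = 41893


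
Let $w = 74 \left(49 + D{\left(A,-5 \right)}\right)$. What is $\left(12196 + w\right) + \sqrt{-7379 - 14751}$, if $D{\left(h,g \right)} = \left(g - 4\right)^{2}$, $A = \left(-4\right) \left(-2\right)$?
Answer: $21816 + i \sqrt{22130} \approx 21816.0 + 148.76 i$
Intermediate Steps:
$A = 8$
$D{\left(h,g \right)} = \left(-4 + g\right)^{2}$
$w = 9620$ ($w = 74 \left(49 + \left(-4 - 5\right)^{2}\right) = 74 \left(49 + \left(-9\right)^{2}\right) = 74 \left(49 + 81\right) = 74 \cdot 130 = 9620$)
$\left(12196 + w\right) + \sqrt{-7379 - 14751} = \left(12196 + 9620\right) + \sqrt{-7379 - 14751} = 21816 + \sqrt{-22130} = 21816 + i \sqrt{22130}$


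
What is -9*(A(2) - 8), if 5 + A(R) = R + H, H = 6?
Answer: 45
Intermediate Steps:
A(R) = 1 + R (A(R) = -5 + (R + 6) = -5 + (6 + R) = 1 + R)
-9*(A(2) - 8) = -9*((1 + 2) - 8) = -9*(3 - 8) = -9*(-5) = 45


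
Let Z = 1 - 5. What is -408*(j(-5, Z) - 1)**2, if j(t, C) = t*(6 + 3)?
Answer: -863328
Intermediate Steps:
Z = -4
j(t, C) = 9*t (j(t, C) = t*9 = 9*t)
-408*(j(-5, Z) - 1)**2 = -408*(9*(-5) - 1)**2 = -408*(-45 - 1)**2 = -408*(-46)**2 = -408*2116 = -863328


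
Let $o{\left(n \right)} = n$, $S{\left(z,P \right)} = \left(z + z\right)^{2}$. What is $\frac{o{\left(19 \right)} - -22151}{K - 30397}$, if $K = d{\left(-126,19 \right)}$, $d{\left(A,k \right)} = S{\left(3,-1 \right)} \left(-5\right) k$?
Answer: $- \frac{22170}{33817} \approx -0.65559$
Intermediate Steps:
$S{\left(z,P \right)} = 4 z^{2}$ ($S{\left(z,P \right)} = \left(2 z\right)^{2} = 4 z^{2}$)
$d{\left(A,k \right)} = - 180 k$ ($d{\left(A,k \right)} = 4 \cdot 3^{2} \left(-5\right) k = 4 \cdot 9 \left(-5\right) k = 36 \left(-5\right) k = - 180 k$)
$K = -3420$ ($K = \left(-180\right) 19 = -3420$)
$\frac{o{\left(19 \right)} - -22151}{K - 30397} = \frac{19 - -22151}{-3420 - 30397} = \frac{19 + \left(-242 + 22393\right)}{-33817} = \left(19 + 22151\right) \left(- \frac{1}{33817}\right) = 22170 \left(- \frac{1}{33817}\right) = - \frac{22170}{33817}$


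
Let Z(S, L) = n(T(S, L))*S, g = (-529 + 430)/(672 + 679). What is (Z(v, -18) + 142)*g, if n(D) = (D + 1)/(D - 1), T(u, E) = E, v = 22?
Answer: -304128/25669 ≈ -11.848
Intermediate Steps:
g = -99/1351 ≈ -0.073279
n(D) = (1 + D)/(-1 + D)
Z(S, L) = S*(1 + L)/(-1 + L) (Z(S, L) = ((1 + L)/(-1 + L))*S = S*(1 + L)/(-1 + L))
(Z(v, -18) + 142)*g = (22*(1 - 18)/(-1 - 18) + 142)*(-99/1351) = (22*(-17)/(-19) + 142)*(-99/1351) = (22*(-1/19)*(-17) + 142)*(-99/1351) = (374/19 + 142)*(-99/1351) = (3072/19)*(-99/1351) = -304128/25669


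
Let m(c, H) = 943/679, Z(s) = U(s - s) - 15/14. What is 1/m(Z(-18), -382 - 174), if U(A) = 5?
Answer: 679/943 ≈ 0.72004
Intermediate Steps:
Z(s) = 55/14 (Z(s) = 5 - 15/14 = 55/14)
m(c, H) = 943/679 (m(c, H) = 943*(1/679) = 943/679)
1/m(Z(-18), -382 - 174) = 1/(943/679) = 679/943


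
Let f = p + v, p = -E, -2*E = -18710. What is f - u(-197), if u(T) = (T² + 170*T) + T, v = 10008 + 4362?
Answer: -107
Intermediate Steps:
v = 14370
u(T) = T² + 171*T
E = 9355 (E = -½*(-18710) = 9355)
p = -9355 (p = -1*9355 = -9355)
f = 5015 (f = -9355 + 14370 = 5015)
f - u(-197) = 5015 - (-197)*(171 - 197) = 5015 - (-197)*(-26) = 5015 - 1*5122 = 5015 - 5122 = -107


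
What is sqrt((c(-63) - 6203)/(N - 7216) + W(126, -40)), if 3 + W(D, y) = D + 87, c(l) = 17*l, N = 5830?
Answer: sqrt(11485859)/231 ≈ 14.671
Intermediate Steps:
W(D, y) = 84 + D (W(D, y) = -3 + (D + 87) = -3 + (87 + D) = 84 + D)
sqrt((c(-63) - 6203)/(N - 7216) + W(126, -40)) = sqrt((17*(-63) - 6203)/(5830 - 7216) + (84 + 126)) = sqrt((-1071 - 6203)/(-1386) + 210) = sqrt(-7274*(-1/1386) + 210) = sqrt(3637/693 + 210) = sqrt(149167/693) = sqrt(11485859)/231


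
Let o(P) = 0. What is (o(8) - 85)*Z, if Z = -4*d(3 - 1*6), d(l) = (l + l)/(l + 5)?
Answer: -1020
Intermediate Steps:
d(l) = 2*l/(5 + l) (d(l) = (2*l)/(5 + l) = 2*l/(5 + l))
Z = 12 (Z = -8*(3 - 1*6)/(5 + (3 - 1*6)) = -8*(3 - 6)/(5 + (3 - 6)) = -8*(-3)/(5 - 3) = -8*(-3)/2 = -4*(-3) = 12)
(o(8) - 85)*Z = (0 - 85)*12 = -85*12 = -1020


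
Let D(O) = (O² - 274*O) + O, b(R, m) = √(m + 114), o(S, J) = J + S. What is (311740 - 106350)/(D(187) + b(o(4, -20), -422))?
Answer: -75070045/5877978 - 102695*I*√77/64657758 ≈ -12.771 - 0.013937*I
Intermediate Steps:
b(R, m) = √(114 + m)
D(O) = O² - 273*O
(311740 - 106350)/(D(187) + b(o(4, -20), -422)) = (311740 - 106350)/(187*(-273 + 187) + √(114 - 422)) = 205390/(187*(-86) + √(-308)) = 205390/(-16082 + 2*I*√77)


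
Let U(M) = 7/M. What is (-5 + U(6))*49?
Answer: -1127/6 ≈ -187.83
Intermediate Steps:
(-5 + U(6))*49 = (-5 + 7/6)*49 = -23/6*49 = -1127/6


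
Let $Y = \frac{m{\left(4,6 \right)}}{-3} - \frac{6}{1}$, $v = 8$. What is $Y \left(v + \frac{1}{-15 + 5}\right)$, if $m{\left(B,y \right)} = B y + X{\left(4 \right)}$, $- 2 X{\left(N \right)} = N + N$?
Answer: $- \frac{1501}{15} \approx -100.07$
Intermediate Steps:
$X{\left(N \right)} = - N$ ($X{\left(N \right)} = - \frac{N + N}{2} = - \frac{2 N}{2} = - N$)
$m{\left(B,y \right)} = -4 + B y$ ($m{\left(B,y \right)} = B y - 4 = -4 + B y$)
$Y = - \frac{38}{3}$ ($Y = \frac{-4 + 4 \cdot 6}{-3} - \frac{6}{1} = \left(-4 + 24\right) \left(- \frac{1}{3}\right) - 6 = 20 \left(- \frac{1}{3}\right) - 6 = - \frac{20}{3} - 6 = - \frac{38}{3} \approx -12.667$)
$Y \left(v + \frac{1}{-15 + 5}\right) = - \frac{38 \left(8 + \frac{1}{-15 + 5}\right)}{3} = - \frac{38 \left(8 + \frac{1}{-10}\right)}{3} = - \frac{38 \left(8 - \frac{1}{10}\right)}{3} = \left(- \frac{38}{3}\right) \frac{79}{10} = - \frac{1501}{15}$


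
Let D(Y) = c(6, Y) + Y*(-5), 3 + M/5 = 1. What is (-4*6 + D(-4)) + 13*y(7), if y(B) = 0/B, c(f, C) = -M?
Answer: 6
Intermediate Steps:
M = -10 (M = -15 + 5*1 = -15 + 5 = -10)
c(f, C) = 10 (c(f, C) = -1*(-10) = 10)
D(Y) = 10 - 5*Y (D(Y) = 10 + Y*(-5) = 10 - 5*Y)
y(B) = 0
(-4*6 + D(-4)) + 13*y(7) = (-4*6 + (10 - 5*(-4))) + 13*0 = (-24 + (10 + 20)) + 0 = (-24 + 30) + 0 = 6 + 0 = 6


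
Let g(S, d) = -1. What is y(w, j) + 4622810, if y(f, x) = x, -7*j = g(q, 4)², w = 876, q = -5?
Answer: 32359669/7 ≈ 4.6228e+6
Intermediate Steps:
j = -⅐ (j = -⅐*(-1)² = -⅐*1 = -⅐ ≈ -0.14286)
y(w, j) + 4622810 = -⅐ + 4622810 = 32359669/7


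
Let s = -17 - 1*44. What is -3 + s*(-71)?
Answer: 4328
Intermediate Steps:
s = -61 (s = -17 - 44 = -61)
-3 + s*(-71) = -3 - 61*(-71) = -3 + 4331 = 4328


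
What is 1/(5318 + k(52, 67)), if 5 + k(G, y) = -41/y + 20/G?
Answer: 871/4627425 ≈ 0.00018823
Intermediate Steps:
k(G, y) = -5 - 41/y + 20/G (k(G, y) = -5 + (-41/y + 20/G) = -5 - 41/y + 20/G)
1/(5318 + k(52, 67)) = 1/(5318 + (-5 - 41/67 + 20/52)) = 1/(5318 + (-5 - 41*1/67 + 20*(1/52))) = 1/(5318 + (-5 - 41/67 + 5/13)) = 1/(5318 - 4553/871) = 1/(4627425/871) = 871/4627425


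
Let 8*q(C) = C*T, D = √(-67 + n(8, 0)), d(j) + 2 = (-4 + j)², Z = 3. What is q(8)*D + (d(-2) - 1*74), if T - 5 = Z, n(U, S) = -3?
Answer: -40 + 8*I*√70 ≈ -40.0 + 66.933*I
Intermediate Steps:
d(j) = -2 + (-4 + j)²
T = 8 (T = 5 + 3 = 8)
D = I*√70 (D = √(-67 - 3) = √(-70) = I*√70 ≈ 8.3666*I)
q(C) = C (q(C) = (C*8)/8 = (8*C)/8 = C)
q(8)*D + (d(-2) - 1*74) = 8*(I*√70) + ((-2 + (-4 - 2)²) - 1*74) = 8*I*√70 + ((-2 + (-6)²) - 74) = 8*I*√70 + ((-2 + 36) - 74) = 8*I*√70 + (34 - 74) = 8*I*√70 - 40 = -40 + 8*I*√70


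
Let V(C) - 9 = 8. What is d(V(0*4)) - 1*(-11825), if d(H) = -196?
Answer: 11629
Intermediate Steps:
V(C) = 17 (V(C) = 9 + 8 = 17)
d(V(0*4)) - 1*(-11825) = -196 - 1*(-11825) = -196 + 11825 = 11629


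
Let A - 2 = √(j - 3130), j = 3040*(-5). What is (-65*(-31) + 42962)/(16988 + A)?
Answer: 76415923/28867843 - 44977*I*√18330/288678430 ≈ 2.6471 - 0.021094*I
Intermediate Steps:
j = -15200
A = 2 + I*√18330 (A = 2 + √(-15200 - 3130) = 2 + √(-18330) = 2 + I*√18330 ≈ 2.0 + 135.39*I)
(-65*(-31) + 42962)/(16988 + A) = (-65*(-31) + 42962)/(16988 + (2 + I*√18330)) = (2015 + 42962)/(16990 + I*√18330) = 44977/(16990 + I*√18330)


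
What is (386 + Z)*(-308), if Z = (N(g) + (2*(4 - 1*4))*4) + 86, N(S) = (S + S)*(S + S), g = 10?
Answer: -268576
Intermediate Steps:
N(S) = 4*S² (N(S) = (2*S)*(2*S) = 4*S²)
Z = 486 (Z = (4*10² + (2*(4 - 1*4))*4) + 86 = (4*100 + (2*(4 - 4))*4) + 86 = (400 + (2*0)*4) + 86 = (400 + 0*4) + 86 = (400 + 0) + 86 = 400 + 86 = 486)
(386 + Z)*(-308) = (386 + 486)*(-308) = 872*(-308) = -268576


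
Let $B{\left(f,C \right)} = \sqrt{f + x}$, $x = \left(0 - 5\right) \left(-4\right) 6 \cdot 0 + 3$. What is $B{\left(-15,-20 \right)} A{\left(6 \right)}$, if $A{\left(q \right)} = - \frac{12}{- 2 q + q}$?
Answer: $4 i \sqrt{3} \approx 6.9282 i$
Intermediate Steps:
$x = 3$ ($x = \left(-5\right) \left(-4\right) 6 \cdot 0 + 3 = 20 \cdot 6 \cdot 0 + 3 = 120 \cdot 0 + 3 = 0 + 3 = 3$)
$B{\left(f,C \right)} = \sqrt{3 + f}$ ($B{\left(f,C \right)} = \sqrt{f + 3} = \sqrt{3 + f}$)
$A{\left(q \right)} = \frac{12}{q}$ ($A{\left(q \right)} = - \frac{12}{\left(-1\right) q} = - 12 \left(- \frac{1}{q}\right) = \frac{12}{q}$)
$B{\left(-15,-20 \right)} A{\left(6 \right)} = \sqrt{3 - 15} \cdot \frac{12}{6} = \sqrt{-12} \cdot 12 \cdot \frac{1}{6} = 2 i \sqrt{3} \cdot 2 = 4 i \sqrt{3}$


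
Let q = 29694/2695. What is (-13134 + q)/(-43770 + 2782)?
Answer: 180441/563585 ≈ 0.32017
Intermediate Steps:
q = 606/55 (q = 29694*(1/2695) = 606/55 ≈ 11.018)
(-13134 + q)/(-43770 + 2782) = (-13134 + 606/55)/(-43770 + 2782) = -721764/55/(-40988) = -721764/55*(-1/40988) = 180441/563585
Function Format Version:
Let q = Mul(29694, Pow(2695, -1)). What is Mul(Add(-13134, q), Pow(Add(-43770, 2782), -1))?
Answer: Rational(180441, 563585) ≈ 0.32017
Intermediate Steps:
q = Rational(606, 55) (q = Mul(29694, Rational(1, 2695)) = Rational(606, 55) ≈ 11.018)
Mul(Add(-13134, q), Pow(Add(-43770, 2782), -1)) = Mul(Add(-13134, Rational(606, 55)), Pow(Add(-43770, 2782), -1)) = Mul(Rational(-721764, 55), Pow(-40988, -1)) = Mul(Rational(-721764, 55), Rational(-1, 40988)) = Rational(180441, 563585)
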